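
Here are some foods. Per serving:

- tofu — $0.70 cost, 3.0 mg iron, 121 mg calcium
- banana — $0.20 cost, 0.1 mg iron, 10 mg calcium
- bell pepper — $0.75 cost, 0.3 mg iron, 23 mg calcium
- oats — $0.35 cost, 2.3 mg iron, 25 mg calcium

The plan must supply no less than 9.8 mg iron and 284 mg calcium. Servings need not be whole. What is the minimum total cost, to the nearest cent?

$1.98

At the optimum either one food covers both requirements or two foods hit both targets exactly; no other combination can be cheaper.
tofu only: max(9.8/3.0, 284/121) = 3.267 servings → $2.29.
banana only: max(9.8/0.1, 284/10) = 98 servings → $19.60.
bell pepper only: max(9.8/0.3, 284/23) = 32.67 servings → $24.50.
oats only: max(9.8/2.3, 284/25) = 11.36 servings → $3.98.
tofu + banana: the both-tight solution has a negative serving — not a feasible corner.
tofu + bell pepper: the both-tight solution has a negative serving — not a feasible corner.
tofu + oats with both tight: 2.008 servings and 1.642 servings → $1.98.
banana + bell pepper with both targets exact would need a negative amount; discard.
banana + oats with both tight: 19.91 servings and 3.395 servings → $5.17.
bell pepper + oats with both tight: 8.991 servings and 3.088 servings → $7.82.
The minimum over all feasible corners is $1.98.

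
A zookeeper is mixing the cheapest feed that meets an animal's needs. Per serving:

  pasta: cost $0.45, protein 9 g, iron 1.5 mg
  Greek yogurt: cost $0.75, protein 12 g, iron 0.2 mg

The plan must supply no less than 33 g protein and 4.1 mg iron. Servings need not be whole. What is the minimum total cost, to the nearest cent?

$1.65

Compare the cost at each extreme point of the feasible region.
pasta only: max(33/9, 4.1/1.5) = 3.667 servings → $1.65.
Greek yogurt only: max(33/12, 4.1/0.2) = 20.5 servings → $15.38.
pasta + Greek yogurt with both tight: 2.63 servings and 0.7778 servings → $1.77.
The minimum over all feasible corners is $1.65.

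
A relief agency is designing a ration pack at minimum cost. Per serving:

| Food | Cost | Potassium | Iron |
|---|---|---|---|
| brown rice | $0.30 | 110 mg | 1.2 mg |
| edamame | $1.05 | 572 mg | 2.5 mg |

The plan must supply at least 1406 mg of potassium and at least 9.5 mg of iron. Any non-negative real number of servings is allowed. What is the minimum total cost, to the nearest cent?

$3.04

Compare the cost at each extreme point of the feasible region.
brown rice only: max(1406/110, 9.5/1.2) = 12.78 servings → $3.83.
edamame only: max(1406/572, 9.5/2.5) = 3.8 servings → $3.99.
brown rice + edamame with both tight: 4.665 servings and 1.561 servings → $3.04.
The minimum over all feasible corners is $3.04.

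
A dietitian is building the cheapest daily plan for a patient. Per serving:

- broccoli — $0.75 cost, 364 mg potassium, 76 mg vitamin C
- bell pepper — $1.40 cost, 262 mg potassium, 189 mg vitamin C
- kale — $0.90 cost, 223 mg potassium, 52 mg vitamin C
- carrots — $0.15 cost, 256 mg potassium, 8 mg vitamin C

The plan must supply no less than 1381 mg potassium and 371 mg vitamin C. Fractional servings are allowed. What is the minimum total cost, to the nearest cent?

$3.07

Compare the cost at each extreme point of the feasible region.
broccoli only: max(1381/364, 371/76) = 4.882 servings → $3.66.
bell pepper only: max(1381/262, 371/189) = 5.271 servings → $7.38.
kale only: max(1381/223, 371/52) = 7.135 servings → $6.42.
carrots only: max(1381/256, 371/8) = 46.38 servings → $6.96.
broccoli + bell pepper with both tight: 3.351 servings and 0.6155 servings → $3.37.
broccoli + kale: the both-tight solution has a negative serving — not a feasible corner.
broccoli + carrots: the both-tight solution has a negative serving — not a feasible corner.
bell pepper + kale with both tight: 0.3829 servings and 5.743 servings → $5.70.
bell pepper + carrots with both tight: 1.813 servings and 3.539 servings → $3.07.
kale + carrots: intersection lies outside the first quadrant.
The minimum over all feasible corners is $3.07.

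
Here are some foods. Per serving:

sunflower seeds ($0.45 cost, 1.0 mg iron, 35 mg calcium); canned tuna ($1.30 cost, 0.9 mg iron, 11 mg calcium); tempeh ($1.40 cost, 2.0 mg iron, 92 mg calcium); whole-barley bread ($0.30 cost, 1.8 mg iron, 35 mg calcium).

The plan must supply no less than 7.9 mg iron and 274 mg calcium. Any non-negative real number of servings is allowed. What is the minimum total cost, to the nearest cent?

The cheapest plan sits at a corner of the feasible region — with two constraints it uses at most two foods.
sunflower seeds only: max(7.9/1.0, 274/35) = 7.9 servings → $3.56.
canned tuna only: max(7.9/0.9, 274/11) = 24.91 servings → $32.38.
tempeh only: max(7.9/2.0, 274/92) = 3.95 servings → $5.53.
whole-barley bread only: max(7.9/1.8, 274/35) = 7.829 servings → $2.35.
sunflower seeds + canned tuna with both tight: 7.79 servings and 0.122 servings → $3.66.
sunflower seeds + tempeh: intersection lies outside the first quadrant.
sunflower seeds + whole-barley bread with both tight: 7.739 servings and 0.08929 servings → $3.51.
canned tuna + tempeh with both tight: 2.941 servings and 2.627 servings → $7.50.
canned tuna + whole-barley bread: the both-tight solution has a negative serving — not a feasible corner.
tempeh + whole-barley bread with both tight: 2.267 servings and 1.87 servings → $3.73.
So the least-cost plan costs $2.35.

$2.35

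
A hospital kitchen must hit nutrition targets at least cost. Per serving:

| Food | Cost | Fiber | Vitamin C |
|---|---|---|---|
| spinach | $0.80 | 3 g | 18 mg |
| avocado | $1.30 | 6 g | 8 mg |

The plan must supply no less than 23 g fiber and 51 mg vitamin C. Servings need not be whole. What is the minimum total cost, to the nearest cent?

$5.20

spinach only: max(23/3, 51/18) = 7.667 servings → $6.13.
avocado only: max(23/6, 51/8) = 6.375 servings → $8.29.
spinach + avocado with both tight: 1.452 servings and 3.107 servings → $5.20.
Cheapest feasible corner: $5.20.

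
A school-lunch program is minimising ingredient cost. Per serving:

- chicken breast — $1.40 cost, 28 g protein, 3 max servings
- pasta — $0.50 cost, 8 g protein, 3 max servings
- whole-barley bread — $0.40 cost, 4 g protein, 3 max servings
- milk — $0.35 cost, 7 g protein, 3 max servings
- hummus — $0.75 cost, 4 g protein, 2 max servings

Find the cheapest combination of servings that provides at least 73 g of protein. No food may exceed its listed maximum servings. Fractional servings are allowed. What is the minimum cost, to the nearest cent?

$3.65

Cost per g of protein: chicken breast $0.0500, milk $0.0500, pasta $0.0625, whole-barley bread $0.1000, hummus $0.1875.
Take 2.607 servings of chicken breast: +73.0 g protein for $3.65 (total $3.65, still need 0.0 g).
Filling from the cheapest source first is optimal under one linear minimum: $3.65.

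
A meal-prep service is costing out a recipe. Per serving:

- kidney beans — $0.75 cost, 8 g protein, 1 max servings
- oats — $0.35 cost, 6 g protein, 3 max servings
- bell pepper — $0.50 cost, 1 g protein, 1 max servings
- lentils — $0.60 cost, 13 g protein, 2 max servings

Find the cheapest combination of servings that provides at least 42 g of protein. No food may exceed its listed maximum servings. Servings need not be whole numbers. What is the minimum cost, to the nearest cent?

Cost per g of protein: lentils $0.0462, oats $0.0583, kidney beans $0.0938, bell pepper $0.5000.
Take 2 servings of lentils: +26.0 g protein for $1.20 (total $1.20, still need 16.0 g).
Take 2.667 servings of oats: +16.0 g protein for $0.93 (total $2.13, still need 0.0 g).
Greedy by cheapest-per-g is optimal for a single linear constraint, so the minimum cost is $2.13.

$2.13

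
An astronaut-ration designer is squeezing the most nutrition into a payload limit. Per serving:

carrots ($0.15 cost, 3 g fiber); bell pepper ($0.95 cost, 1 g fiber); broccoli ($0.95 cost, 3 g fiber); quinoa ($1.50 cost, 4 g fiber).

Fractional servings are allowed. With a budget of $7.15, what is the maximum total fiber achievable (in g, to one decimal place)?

143.0 g

Fiber per dollar: carrots 20, broccoli 3.158, quinoa 2.667, bell pepper 1.053.
With no serving limits, spend the whole cost allowance on carrots: $7.15 / $0.15 × 3 g = 143.0 g.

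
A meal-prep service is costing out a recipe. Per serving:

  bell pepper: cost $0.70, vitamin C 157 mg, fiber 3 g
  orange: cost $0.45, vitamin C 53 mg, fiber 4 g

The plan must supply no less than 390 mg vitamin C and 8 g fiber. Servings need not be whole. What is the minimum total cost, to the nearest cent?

$1.78

The cheapest plan sits at a corner of the feasible region — with two constraints it uses at most two foods.
bell pepper only: max(390/157, 8/3) = 2.667 servings → $1.87.
orange only: max(390/53, 8/4) = 7.358 servings → $3.31.
bell pepper + orange with both tight: 2.422 servings and 0.1834 servings → $1.78.
Cheapest feasible corner: $1.78.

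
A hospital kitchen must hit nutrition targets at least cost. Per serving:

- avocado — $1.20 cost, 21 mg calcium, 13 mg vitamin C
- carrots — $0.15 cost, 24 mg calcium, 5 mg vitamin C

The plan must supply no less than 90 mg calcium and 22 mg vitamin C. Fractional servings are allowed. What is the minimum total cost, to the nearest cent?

$0.66

Compare the cost at each extreme point of the feasible region.
avocado only: max(90/21, 22/13) = 4.286 servings → $5.14.
carrots only: max(90/24, 22/5) = 4.4 servings → $0.66.
avocado + carrots with both tight: 0.3768 servings and 3.42 servings → $0.97.
Cheapest feasible corner: $0.66.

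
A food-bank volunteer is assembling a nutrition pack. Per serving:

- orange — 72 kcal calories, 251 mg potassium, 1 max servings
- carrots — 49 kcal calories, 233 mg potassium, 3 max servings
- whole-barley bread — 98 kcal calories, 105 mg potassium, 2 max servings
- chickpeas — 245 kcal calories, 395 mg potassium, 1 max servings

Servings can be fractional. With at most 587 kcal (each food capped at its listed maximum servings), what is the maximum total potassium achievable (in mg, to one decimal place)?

1476.8 mg

Potassium per kcal: carrots 4.755, orange 3.486, chickpeas 1.612, whole-barley bread 1.071.
Take 3 servings of carrots: uses 147 kcal, +699.0 mg potassium (running total 699.0 mg).
Take 1 serving of orange: uses 72 kcal, +251.0 mg potassium (running total 950.0 mg).
Take 1 serving of chickpeas: uses 245 kcal, +395.0 mg potassium (running total 1345.0 mg).
Take 1.255 servings of whole-barley bread: uses 123 kcal, +131.8 mg potassium (running total 1476.8 mg).
Filling greedily by potassium-per-kcal is optimal for one linear limit, giving 1476.8 mg.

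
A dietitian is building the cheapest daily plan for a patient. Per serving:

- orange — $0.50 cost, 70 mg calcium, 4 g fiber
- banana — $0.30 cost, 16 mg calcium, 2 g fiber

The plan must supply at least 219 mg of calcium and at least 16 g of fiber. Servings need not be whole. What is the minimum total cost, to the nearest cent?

$2.00

orange only: max(219/70, 16/4) = 4 servings → $2.00.
banana only: max(219/16, 16/2) = 13.69 servings → $4.11.
orange + banana with both tight: 2.395 servings and 3.211 servings → $2.16.
Cheapest feasible corner: $2.00.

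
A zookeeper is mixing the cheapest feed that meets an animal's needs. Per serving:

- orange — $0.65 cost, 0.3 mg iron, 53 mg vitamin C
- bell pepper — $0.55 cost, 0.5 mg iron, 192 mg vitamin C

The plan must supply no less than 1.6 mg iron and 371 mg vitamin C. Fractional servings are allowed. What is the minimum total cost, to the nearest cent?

This is a tiny linear program; its minimum lies at a vertex of the feasible set. List the vertices and price them.
orange only: max(1.6/0.3, 371/53) = 7 servings → $4.55.
bell pepper only: max(1.6/0.5, 371/192) = 3.2 servings → $1.76.
orange + bell pepper with both tight: 3.913 servings and 0.8521 servings → $3.01.
The minimum over all feasible corners is $1.76.

$1.76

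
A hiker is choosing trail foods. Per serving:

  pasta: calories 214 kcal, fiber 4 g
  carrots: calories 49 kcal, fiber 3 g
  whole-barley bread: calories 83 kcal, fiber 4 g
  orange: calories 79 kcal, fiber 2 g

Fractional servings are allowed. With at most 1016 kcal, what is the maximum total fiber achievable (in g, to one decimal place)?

62.2 g

Fiber per kcal: carrots 0.06122, whole-barley bread 0.04819, orange 0.02532, pasta 0.01869.
With no serving limits, spend the whole calories allowance on carrots: 1016 kcal / 49 kcal × 3 g = 62.2 g.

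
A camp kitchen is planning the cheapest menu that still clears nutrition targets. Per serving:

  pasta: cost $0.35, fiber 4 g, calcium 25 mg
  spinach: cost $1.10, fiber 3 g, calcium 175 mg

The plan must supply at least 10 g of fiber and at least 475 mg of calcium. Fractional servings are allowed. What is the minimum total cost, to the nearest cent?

For a min-cost LP with two ≥-constraints, a basic feasible solution has at most two positive variables.
pasta only: max(10/4, 475/25) = 19 servings → $6.65.
spinach only: max(10/3, 475/175) = 3.333 servings → $3.67.
pasta + spinach with both tight: 0.52 servings and 2.64 servings → $3.09.
The minimum over all feasible corners is $3.09.

$3.09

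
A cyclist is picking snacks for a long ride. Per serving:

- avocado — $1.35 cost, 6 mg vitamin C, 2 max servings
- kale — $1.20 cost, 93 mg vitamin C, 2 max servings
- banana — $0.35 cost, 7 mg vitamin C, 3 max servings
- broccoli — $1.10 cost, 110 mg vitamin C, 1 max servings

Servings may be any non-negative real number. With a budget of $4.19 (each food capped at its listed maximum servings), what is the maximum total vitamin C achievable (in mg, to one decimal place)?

309.8 mg

Vitamin C per dollar: broccoli 100, kale 77.5, banana 20, avocado 4.444.
Take 1 serving of broccoli: spends $1.10, +110.0 mg vitamin C (running total 110.0 mg).
Take 2 servings of kale: spends $2.40, +186.0 mg vitamin C (running total 296.0 mg).
Take 1.971 servings of banana: spends $0.69, +13.8 mg vitamin C (running total 309.8 mg).
Greedy by best ratio exhausts the cost allowance optimally: 309.8 mg.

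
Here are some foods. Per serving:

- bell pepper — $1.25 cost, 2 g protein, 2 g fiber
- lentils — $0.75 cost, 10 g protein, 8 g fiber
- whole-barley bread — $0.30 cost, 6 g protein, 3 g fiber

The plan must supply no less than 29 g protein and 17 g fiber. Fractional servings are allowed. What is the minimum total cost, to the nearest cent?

$1.66

Check every corner: each single food scaled to meet both minima, and each pair solved so both constraints bind.
bell pepper only: max(29/2, 17/2) = 14.5 servings → $18.12.
lentils only: max(29/10, 17/8) = 2.9 servings → $2.17.
whole-barley bread only: max(29/6, 17/3) = 5.667 servings → $1.70.
bell pepper + lentils with both targets exact would need a negative amount; discard.
bell pepper + whole-barley bread with both tight: 2.5 servings and 4 servings → $4.33.
lentils + whole-barley bread with both tight: 0.8333 servings and 3.444 servings → $1.66.
So the least-cost plan costs $1.66.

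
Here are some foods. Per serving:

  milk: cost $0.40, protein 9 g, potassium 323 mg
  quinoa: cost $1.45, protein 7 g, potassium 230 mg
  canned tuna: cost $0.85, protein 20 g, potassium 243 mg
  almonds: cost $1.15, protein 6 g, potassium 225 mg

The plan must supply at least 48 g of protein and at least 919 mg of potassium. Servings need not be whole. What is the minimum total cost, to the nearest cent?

An LP optimum is at a vertex; with two nutrient constraints at most two foods are used. Check each candidate.
milk only: max(48/9, 919/323) = 5.333 servings → $2.13.
quinoa only: max(48/7, 919/230) = 6.857 servings → $9.94.
canned tuna only: max(48/20, 919/243) = 3.782 servings → $3.21.
almonds only: max(48/6, 919/225) = 8 servings → $9.20.
milk + quinoa: the both-tight solution has a negative serving — not a feasible corner.
milk + canned tuna with both tight: 1.572 servings and 1.693 servings → $2.07.
milk + almonds: the both-tight solution has a negative serving — not a feasible corner.
quinoa + canned tuna with both tight: 2.317 servings and 1.589 servings → $4.71.
quinoa + almonds: intersection lies outside the first quadrant.
canned tuna + almonds with both tight: 1.738 servings and 2.208 servings → $4.02.
The minimum over all feasible corners is $2.07.

$2.07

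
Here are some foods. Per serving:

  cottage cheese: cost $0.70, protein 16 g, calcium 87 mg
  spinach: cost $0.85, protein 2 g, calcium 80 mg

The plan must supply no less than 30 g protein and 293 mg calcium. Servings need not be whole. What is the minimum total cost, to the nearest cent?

$2.36

cottage cheese only: max(30/16, 293/87) = 3.368 servings → $2.36.
spinach only: max(30/2, 293/80) = 15 servings → $12.75.
cottage cheese + spinach with both tight: 1.64 servings and 1.879 servings → $2.75.
Cheapest feasible corner: $2.36.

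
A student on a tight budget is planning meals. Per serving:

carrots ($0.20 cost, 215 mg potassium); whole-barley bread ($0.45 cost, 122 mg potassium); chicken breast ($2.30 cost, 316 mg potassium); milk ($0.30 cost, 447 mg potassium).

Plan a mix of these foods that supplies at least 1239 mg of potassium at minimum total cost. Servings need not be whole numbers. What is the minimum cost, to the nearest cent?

Cost per mg of potassium: milk $0.0007, carrots $0.0009, whole-barley bread $0.0037, chicken breast $0.0073.
With no serving limits, use only milk: 1239 mg / 447 mg = 2.772 servings × $0.30 = $0.83.

$0.83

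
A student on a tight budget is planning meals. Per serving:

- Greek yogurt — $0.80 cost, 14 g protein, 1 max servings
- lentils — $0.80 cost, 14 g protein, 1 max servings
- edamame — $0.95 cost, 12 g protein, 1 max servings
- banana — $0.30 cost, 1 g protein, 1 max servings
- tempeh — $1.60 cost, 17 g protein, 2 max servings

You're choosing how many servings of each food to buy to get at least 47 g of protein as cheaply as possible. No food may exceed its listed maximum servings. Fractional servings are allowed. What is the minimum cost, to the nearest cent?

Cost per g of protein: Greek yogurt $0.0571, lentils $0.0571, edamame $0.0792, tempeh $0.0941, banana $0.3000.
Take 1 serving of Greek yogurt: +14.0 g protein for $0.80 (total $0.80, still need 33.0 g).
Take 1 serving of lentils: +14.0 g protein for $0.80 (total $1.60, still need 19.0 g).
Take 1 serving of edamame: +12.0 g protein for $0.95 (total $2.55, still need 7.0 g).
Take 0.4118 servings of tempeh: +7.0 g protein for $0.66 (total $3.21, still need 0.0 g).
Filling from the cheapest source first is optimal under one linear minimum: $3.21.

$3.21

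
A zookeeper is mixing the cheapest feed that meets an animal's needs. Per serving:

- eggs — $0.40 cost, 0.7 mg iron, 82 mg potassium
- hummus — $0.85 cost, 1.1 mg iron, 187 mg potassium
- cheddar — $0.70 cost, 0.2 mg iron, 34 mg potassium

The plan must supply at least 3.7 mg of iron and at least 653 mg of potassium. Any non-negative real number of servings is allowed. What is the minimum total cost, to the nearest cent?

The cheapest plan sits at a corner of the feasible region — with two constraints it uses at most two foods.
eggs only: max(3.7/0.7, 653/82) = 7.963 servings → $3.19.
hummus only: max(3.7/1.1, 653/187) = 3.492 servings → $2.97.
cheddar only: max(3.7/0.2, 653/34) = 19.21 servings → $13.44.
eggs + hummus with both targets exact would need a negative amount; discard.
eggs + cheddar: intersection lies outside the first quadrant.
hummus + cheddar (both tight): parallel constraints — no distinct corner.
The minimum over all feasible corners is $2.97.

$2.97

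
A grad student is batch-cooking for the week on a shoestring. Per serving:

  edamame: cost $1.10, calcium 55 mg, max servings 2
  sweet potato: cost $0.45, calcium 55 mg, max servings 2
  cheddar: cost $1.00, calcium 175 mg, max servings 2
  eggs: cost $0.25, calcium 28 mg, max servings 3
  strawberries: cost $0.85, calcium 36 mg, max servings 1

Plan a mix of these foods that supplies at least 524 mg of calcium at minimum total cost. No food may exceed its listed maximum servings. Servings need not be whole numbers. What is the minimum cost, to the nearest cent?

$3.47

Cost per mg of calcium: cheddar $0.0057, sweet potato $0.0082, eggs $0.0089, edamame $0.0200, strawberries $0.0236.
Take 2 servings of cheddar: +350.0 mg calcium for $2.00 (total $2.00, still need 174.0 mg).
Take 2 servings of sweet potato: +110.0 mg calcium for $0.90 (total $2.90, still need 64.0 mg).
Take 2.286 servings of eggs: +64.0 mg calcium for $0.57 (total $3.47, still need 0.0 mg).
Greedy by cheapest-per-mg is optimal for a single linear constraint, so the minimum cost is $3.47.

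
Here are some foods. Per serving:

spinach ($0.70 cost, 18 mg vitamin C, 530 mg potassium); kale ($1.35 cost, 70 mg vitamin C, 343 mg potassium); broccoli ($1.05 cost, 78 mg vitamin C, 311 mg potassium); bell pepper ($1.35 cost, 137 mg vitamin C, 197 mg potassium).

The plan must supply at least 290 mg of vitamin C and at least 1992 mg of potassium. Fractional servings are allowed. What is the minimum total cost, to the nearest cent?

$4.49

For a min-cost LP with two ≥-constraints, a basic feasible solution has at most two positive variables.
spinach only: max(290/18, 1992/530) = 16.11 servings → $11.28.
kale only: max(290/70, 1992/343) = 5.808 servings → $7.84.
broccoli only: max(290/78, 1992/311) = 6.405 servings → $6.73.
bell pepper only: max(290/137, 1992/197) = 10.11 servings → $13.65.
spinach + kale with both tight: 1.292 servings and 3.811 servings → $6.05.
spinach + broccoli with both tight: 1.824 servings and 3.297 servings → $4.74.
spinach + bell pepper with both tight: 3.124 servings and 1.706 servings → $4.49.
kale + broccoli with both targets exact would need a negative amount; discard.
kale + bell pepper: intersection lies outside the first quadrant.
broccoli + bell pepper: intersection lies outside the first quadrant.
The minimum over all feasible corners is $4.49.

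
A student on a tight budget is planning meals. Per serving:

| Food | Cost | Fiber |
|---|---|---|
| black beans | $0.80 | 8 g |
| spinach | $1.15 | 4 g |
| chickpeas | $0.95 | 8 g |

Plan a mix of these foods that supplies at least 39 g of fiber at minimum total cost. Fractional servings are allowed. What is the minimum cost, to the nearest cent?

Cost per g of fiber: black beans $0.1000, chickpeas $0.1187, spinach $0.2875.
With no serving limits, use only black beans: 39 g / 8 g = 4.875 servings × $0.80 = $3.90.

$3.90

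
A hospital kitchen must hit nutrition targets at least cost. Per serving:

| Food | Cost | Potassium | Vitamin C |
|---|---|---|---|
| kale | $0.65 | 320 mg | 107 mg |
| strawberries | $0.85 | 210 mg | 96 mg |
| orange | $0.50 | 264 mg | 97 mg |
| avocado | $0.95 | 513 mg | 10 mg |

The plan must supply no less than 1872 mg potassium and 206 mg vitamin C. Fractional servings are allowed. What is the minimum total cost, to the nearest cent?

For a min-cost LP with two ≥-constraints, a basic feasible solution has at most two positive variables.
kale only: max(1872/320, 206/107) = 5.85 servings → $3.80.
strawberries only: max(1872/210, 206/96) = 8.914 servings → $7.58.
orange only: max(1872/264, 206/97) = 7.091 servings → $3.55.
avocado only: max(1872/513, 206/10) = 20.6 servings → $19.57.
kale + strawberries with both targets exact would need a negative amount; discard.
kale + orange: the both-tight solution has a negative serving — not a feasible corner.
kale + avocado with both tight: 1.682 servings and 2.6 servings → $3.56.
strawberries + orange: the both-tight solution has a negative serving — not a feasible corner.
strawberries + avocado with both tight: 1.844 servings and 2.894 servings → $4.32.
orange + avocado with both tight: 1.845 servings and 2.699 servings → $3.49.
So the least-cost plan costs $3.49.

$3.49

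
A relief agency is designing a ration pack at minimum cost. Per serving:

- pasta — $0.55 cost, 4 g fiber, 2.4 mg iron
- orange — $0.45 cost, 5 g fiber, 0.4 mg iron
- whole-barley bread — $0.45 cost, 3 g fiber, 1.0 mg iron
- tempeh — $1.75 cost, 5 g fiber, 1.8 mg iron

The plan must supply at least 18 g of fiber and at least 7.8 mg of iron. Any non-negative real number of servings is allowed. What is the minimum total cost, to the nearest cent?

pasta only: max(18/4, 7.8/2.4) = 4.5 servings → $2.48.
orange only: max(18/5, 7.8/0.4) = 19.5 servings → $8.78.
whole-barley bread only: max(18/3, 7.8/1.0) = 7.8 servings → $3.51.
tempeh only: max(18/5, 7.8/1.8) = 4.333 servings → $7.58.
pasta + orange with both tight: 3.058 servings and 1.154 servings → $2.20.
pasta + whole-barley bread with both tight: 1.688 servings and 3.75 servings → $2.62.
pasta + tempeh with both tight: 1.375 servings and 2.5 servings → $5.13.
orange + whole-barley bread: the both-tight solution has a negative serving — not a feasible corner.
orange + tempeh: intersection lies outside the first quadrant.
whole-barley bread + tempeh: the both-tight solution has a negative serving — not a feasible corner.
Cheapest feasible corner: $2.20.

$2.20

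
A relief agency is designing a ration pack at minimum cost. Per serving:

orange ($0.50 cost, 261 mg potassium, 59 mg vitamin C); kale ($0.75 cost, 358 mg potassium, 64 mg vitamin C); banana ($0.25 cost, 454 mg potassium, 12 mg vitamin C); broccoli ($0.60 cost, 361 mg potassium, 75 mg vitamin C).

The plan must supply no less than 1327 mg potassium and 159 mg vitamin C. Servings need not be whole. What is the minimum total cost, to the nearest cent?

Compare the cost at each extreme point of the feasible region.
orange only: max(1327/261, 159/59) = 5.084 servings → $2.54.
kale only: max(1327/358, 159/64) = 3.707 servings → $2.78.
banana only: max(1327/454, 159/12) = 13.25 servings → $3.31.
broccoli only: max(1327/361, 159/75) = 3.676 servings → $2.21.
orange + kale: intersection lies outside the first quadrant.
orange + banana with both tight: 2.379 servings and 1.556 servings → $1.58.
orange + broccoli: intersection lies outside the first quadrant.
kale + banana with both tight: 2.272 servings and 1.131 servings → $1.99.
kale + broccoli with both targets exact would need a negative amount; discard.
banana + broccoli with both tight: 1.418 servings and 1.893 servings → $1.49.
The minimum over all feasible corners is $1.49.

$1.49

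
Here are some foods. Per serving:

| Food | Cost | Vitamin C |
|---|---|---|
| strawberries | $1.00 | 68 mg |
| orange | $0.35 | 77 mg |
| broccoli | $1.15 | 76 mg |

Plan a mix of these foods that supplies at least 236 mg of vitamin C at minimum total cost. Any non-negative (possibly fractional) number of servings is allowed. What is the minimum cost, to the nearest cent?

Cost per mg of vitamin C: orange $0.0045, strawberries $0.0147, broccoli $0.0151.
With no serving limits, use only orange: 236 mg / 77 mg = 3.065 servings × $0.35 = $1.07.

$1.07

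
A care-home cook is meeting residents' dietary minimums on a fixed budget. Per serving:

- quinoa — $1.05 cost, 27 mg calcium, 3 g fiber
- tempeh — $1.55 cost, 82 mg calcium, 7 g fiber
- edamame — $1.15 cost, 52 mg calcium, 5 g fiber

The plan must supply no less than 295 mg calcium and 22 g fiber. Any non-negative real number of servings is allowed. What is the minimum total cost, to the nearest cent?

For a min-cost LP with two ≥-constraints, a basic feasible solution has at most two positive variables.
quinoa only: max(295/27, 22/3) = 10.93 servings → $11.47.
tempeh only: max(295/82, 22/7) = 3.598 servings → $5.58.
edamame only: max(295/52, 22/5) = 5.673 servings → $6.52.
quinoa + tempeh: the both-tight solution has a negative serving — not a feasible corner.
quinoa + edamame: intersection lies outside the first quadrant.
tempeh + edamame: the both-tight solution has a negative serving — not a feasible corner.
The minimum over all feasible corners is $5.58.

$5.58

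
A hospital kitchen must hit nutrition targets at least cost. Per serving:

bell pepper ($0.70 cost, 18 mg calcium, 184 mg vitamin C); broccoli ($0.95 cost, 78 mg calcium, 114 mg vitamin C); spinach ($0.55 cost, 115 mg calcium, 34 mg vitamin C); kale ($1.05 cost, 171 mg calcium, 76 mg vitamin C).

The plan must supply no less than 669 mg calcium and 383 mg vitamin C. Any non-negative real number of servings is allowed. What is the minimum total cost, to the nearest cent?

bell pepper only: max(669/18, 383/184) = 37.17 servings → $26.02.
broccoli only: max(669/78, 383/114) = 8.577 servings → $8.15.
spinach only: max(669/115, 383/34) = 11.26 servings → $6.20.
kale only: max(669/171, 383/76) = 5.039 servings → $5.29.
bell pepper + broccoli: the both-tight solution has a negative serving — not a feasible corner.
bell pepper + spinach with both tight: 1.037 servings and 5.655 servings → $3.84.
bell pepper + kale with both tight: 0.4867 servings and 3.861 servings → $4.39.
broccoli + spinach with both tight: 2.037 servings and 4.436 servings → $4.37.
broccoli + kale with both tight: 1.08 servings and 3.42 servings → $4.62.
spinach + kale with both targets exact would need a negative amount; discard.
Cheapest feasible corner: $3.84.

$3.84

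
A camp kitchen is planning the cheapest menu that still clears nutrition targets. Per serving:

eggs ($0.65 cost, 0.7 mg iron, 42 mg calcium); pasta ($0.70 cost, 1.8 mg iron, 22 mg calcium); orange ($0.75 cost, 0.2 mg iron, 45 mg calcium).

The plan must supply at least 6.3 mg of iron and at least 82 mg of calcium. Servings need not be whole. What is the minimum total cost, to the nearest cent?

$2.51

Check every corner: each single food scaled to meet both minima, and each pair solved so both constraints bind.
eggs only: max(6.3/0.7, 82/42) = 9 servings → $5.85.
pasta only: max(6.3/1.8, 82/22) = 3.727 servings → $2.61.
orange only: max(6.3/0.2, 82/45) = 31.5 servings → $23.62.
eggs + pasta with both tight: 0.1495 servings and 3.442 servings → $2.51.
eggs + orange: intersection lies outside the first quadrant.
pasta + orange with both tight: 3.487 servings and 0.1175 servings → $2.53.
So the least-cost plan costs $2.51.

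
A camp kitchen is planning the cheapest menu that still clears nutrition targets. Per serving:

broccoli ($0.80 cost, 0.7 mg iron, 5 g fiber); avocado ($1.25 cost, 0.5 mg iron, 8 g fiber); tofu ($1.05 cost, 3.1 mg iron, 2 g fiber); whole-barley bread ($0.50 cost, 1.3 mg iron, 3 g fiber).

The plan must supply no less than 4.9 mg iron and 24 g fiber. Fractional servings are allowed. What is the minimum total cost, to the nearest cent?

A basic optimal solution has at most two foods positive. Try each food alone and each pair with both targets met exactly.
broccoli only: max(4.9/0.7, 24/5) = 7 servings → $5.60.
avocado only: max(4.9/0.5, 24/8) = 9.8 servings → $12.25.
tofu only: max(4.9/3.1, 24/2) = 12 servings → $12.60.
whole-barley bread only: max(4.9/1.3, 24/3) = 8 servings → $4.00.
broccoli + avocado: the both-tight solution has a negative serving — not a feasible corner.
broccoli + tofu with both tight: 4.582 servings and 0.5461 servings → $4.24.
broccoli + whole-barley bread with both tight: 3.75 servings and 1.75 servings → $3.88.
avocado + tofu with both tight: 2.714 servings and 1.143 servings → $4.59.
avocado + whole-barley bread with both tight: 1.854 servings and 3.056 servings → $3.85.
tofu + whole-barley bread: the both-tight solution has a negative serving — not a feasible corner.
The minimum over all feasible corners is $3.85.

$3.85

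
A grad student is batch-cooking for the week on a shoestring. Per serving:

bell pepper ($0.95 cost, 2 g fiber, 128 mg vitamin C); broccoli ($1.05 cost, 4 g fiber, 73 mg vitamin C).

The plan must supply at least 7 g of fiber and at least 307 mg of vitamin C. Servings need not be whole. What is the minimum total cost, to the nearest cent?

The cheapest plan sits at a corner of the feasible region — with two constraints it uses at most two foods.
bell pepper only: max(7/2, 307/128) = 3.5 servings → $3.33.
broccoli only: max(7/4, 307/73) = 4.205 servings → $4.42.
bell pepper + broccoli with both tight: 1.959 servings and 0.7705 servings → $2.67.
So the least-cost plan costs $2.67.

$2.67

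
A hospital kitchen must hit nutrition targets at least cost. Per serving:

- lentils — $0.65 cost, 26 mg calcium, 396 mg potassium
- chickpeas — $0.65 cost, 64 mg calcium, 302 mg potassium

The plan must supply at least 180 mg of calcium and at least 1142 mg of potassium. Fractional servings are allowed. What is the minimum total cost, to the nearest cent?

This is a tiny linear program; its minimum lies at a vertex of the feasible set. List the vertices and price them.
lentils only: max(180/26, 1142/396) = 6.923 servings → $4.50.
chickpeas only: max(180/64, 1142/302) = 3.781 servings → $2.46.
lentils + chickpeas with both tight: 1.071 servings and 2.378 servings → $2.24.
Cheapest feasible corner: $2.24.

$2.24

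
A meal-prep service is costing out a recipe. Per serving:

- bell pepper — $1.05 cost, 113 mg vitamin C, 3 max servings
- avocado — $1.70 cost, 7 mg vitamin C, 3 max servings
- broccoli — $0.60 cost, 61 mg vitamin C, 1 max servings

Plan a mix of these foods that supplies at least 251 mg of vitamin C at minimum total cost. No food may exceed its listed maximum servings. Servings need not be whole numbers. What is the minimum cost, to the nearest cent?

Cost per mg of vitamin C: bell pepper $0.0093, broccoli $0.0098, avocado $0.2429.
Take 2.221 servings of bell pepper: +251.0 mg vitamin C for $2.33 (total $2.33, still need 0.0 mg).
Filling from the cheapest source first is optimal under one linear minimum: $2.33.

$2.33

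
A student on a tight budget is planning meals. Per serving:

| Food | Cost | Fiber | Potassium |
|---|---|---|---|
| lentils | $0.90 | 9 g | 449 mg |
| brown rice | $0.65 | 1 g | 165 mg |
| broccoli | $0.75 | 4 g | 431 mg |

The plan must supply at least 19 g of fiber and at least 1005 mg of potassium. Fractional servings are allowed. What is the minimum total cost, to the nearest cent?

lentils only: max(19/9, 1005/449) = 2.238 servings → $2.01.
brown rice only: max(19/1, 1005/165) = 19 servings → $12.35.
broccoli only: max(19/4, 1005/431) = 4.75 servings → $3.56.
lentils + brown rice with both tight: 2.056 servings and 0.4961 servings → $2.17.
lentils + broccoli with both tight: 2.001 servings and 0.2468 servings → $1.99.
brown rice + broccoli with both targets exact would need a negative amount; discard.
Cheapest feasible corner: $1.99.

$1.99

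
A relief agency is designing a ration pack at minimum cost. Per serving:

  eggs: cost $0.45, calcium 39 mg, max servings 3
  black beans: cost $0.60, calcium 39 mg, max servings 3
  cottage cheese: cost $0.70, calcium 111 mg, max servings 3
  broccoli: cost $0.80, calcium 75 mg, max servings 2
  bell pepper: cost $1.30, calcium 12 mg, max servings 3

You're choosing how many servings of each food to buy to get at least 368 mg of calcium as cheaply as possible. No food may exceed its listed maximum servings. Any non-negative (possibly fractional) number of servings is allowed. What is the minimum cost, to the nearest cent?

Cost per mg of calcium: cottage cheese $0.0063, broccoli $0.0107, eggs $0.0115, black beans $0.0154, bell pepper $0.1083.
Take 3 servings of cottage cheese: +333.0 mg calcium for $2.10 (total $2.10, still need 35.0 mg).
Take 0.4667 servings of broccoli: +35.0 mg calcium for $0.37 (total $2.47, still need 0.0 mg).
Filling from the cheapest source first is optimal under one linear minimum: $2.47.

$2.47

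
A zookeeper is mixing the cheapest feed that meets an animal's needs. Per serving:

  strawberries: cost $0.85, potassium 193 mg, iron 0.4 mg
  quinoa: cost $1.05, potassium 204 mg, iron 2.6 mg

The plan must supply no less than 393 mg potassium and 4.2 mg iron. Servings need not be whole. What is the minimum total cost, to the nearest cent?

$1.97

For a min-cost LP with two ≥-constraints, a basic feasible solution has at most two positive variables.
strawberries only: max(393/193, 4.2/0.4) = 10.5 servings → $8.93.
quinoa only: max(393/204, 4.2/2.6) = 1.926 servings → $2.02.
strawberries + quinoa with both tight: 0.3927 servings and 1.555 servings → $1.97.
The minimum over all feasible corners is $1.97.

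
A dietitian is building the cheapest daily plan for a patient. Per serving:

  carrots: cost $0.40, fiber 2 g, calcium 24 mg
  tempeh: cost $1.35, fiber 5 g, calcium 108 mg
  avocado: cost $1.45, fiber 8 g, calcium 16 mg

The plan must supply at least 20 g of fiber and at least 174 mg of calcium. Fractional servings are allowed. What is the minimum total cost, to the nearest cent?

$3.88

A basic optimal solution has at most two foods positive. Try each food alone and each pair with both targets met exactly.
carrots only: max(20/2, 174/24) = 10 servings → $4.00.
tempeh only: max(20/5, 174/108) = 4 servings → $5.40.
avocado only: max(20/8, 174/16) = 10.88 servings → $15.77.
carrots + tempeh: intersection lies outside the first quadrant.
carrots + avocado with both tight: 6.7 servings and 0.825 servings → $3.88.
tempeh + avocado with both tight: 1.367 servings and 1.645 servings → $4.23.
Cheapest feasible corner: $3.88.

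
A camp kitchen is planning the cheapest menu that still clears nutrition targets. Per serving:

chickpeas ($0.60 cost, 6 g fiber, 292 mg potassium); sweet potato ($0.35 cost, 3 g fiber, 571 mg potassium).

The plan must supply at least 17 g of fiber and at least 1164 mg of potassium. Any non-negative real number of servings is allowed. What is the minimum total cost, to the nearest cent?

This is a tiny linear program; its minimum lies at a vertex of the feasible set. List the vertices and price them.
chickpeas only: max(17/6, 1164/292) = 3.986 servings → $2.39.
sweet potato only: max(17/3, 1164/571) = 5.667 servings → $1.98.
chickpeas + sweet potato with both tight: 2.437 servings and 0.7922 servings → $1.74.
So the least-cost plan costs $1.74.

$1.74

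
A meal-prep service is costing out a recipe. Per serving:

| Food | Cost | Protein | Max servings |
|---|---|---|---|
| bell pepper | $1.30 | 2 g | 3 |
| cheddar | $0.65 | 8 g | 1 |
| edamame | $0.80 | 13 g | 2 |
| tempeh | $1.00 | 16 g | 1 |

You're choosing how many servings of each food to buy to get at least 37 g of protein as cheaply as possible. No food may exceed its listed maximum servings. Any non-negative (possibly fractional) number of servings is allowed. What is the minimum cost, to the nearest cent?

Cost per g of protein: edamame $0.0615, tempeh $0.0625, cheddar $0.0813, bell pepper $0.6500.
Take 2 servings of edamame: +26.0 g protein for $1.60 (total $1.60, still need 11.0 g).
Take 0.6875 servings of tempeh: +11.0 g protein for $0.69 (total $2.29, still need 0.0 g).
Filling from the cheapest source first is optimal under one linear minimum: $2.29.

$2.29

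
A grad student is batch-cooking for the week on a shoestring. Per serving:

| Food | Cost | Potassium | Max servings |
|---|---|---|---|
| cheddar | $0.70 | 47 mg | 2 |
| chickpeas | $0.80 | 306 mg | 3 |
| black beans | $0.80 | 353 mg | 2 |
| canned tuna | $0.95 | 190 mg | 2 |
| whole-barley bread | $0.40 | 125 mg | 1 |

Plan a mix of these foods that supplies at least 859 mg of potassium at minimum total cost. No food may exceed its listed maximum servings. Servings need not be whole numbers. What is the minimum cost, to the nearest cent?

$2.00

Cost per mg of potassium: black beans $0.0023, chickpeas $0.0026, whole-barley bread $0.0032, canned tuna $0.0050, cheddar $0.0149.
Take 2 servings of black beans: +706.0 mg potassium for $1.60 (total $1.60, still need 153.0 mg).
Take 0.5 servings of chickpeas: +153.0 mg potassium for $0.40 (total $2.00, still need 0.0 mg).
Greedy by cheapest-per-mg is optimal for a single linear constraint, so the minimum cost is $2.00.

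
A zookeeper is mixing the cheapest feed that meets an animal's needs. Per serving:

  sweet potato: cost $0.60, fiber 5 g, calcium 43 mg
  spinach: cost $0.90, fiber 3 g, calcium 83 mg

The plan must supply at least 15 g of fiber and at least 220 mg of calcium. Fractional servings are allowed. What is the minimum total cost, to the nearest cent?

For a min-cost LP with two ≥-constraints, a basic feasible solution has at most two positive variables.
sweet potato only: max(15/5, 220/43) = 5.116 servings → $3.07.
spinach only: max(15/3, 220/83) = 5 servings → $4.50.
sweet potato + spinach with both tight: 2.045 servings and 1.591 servings → $2.66.
So the least-cost plan costs $2.66.

$2.66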